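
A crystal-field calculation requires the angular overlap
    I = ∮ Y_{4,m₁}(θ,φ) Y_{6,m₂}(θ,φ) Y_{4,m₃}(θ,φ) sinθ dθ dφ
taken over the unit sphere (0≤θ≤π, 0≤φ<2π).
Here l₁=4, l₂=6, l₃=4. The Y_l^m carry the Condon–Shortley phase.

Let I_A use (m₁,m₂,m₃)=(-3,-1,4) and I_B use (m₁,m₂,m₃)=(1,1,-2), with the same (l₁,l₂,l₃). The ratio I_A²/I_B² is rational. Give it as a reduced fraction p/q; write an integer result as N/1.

4/9

Shared (l₁,l₂,l₃)=(4,6,4): N and (l;000)² cancel in I_A²/I_B².
A: Δ = 6!·2!·6!/15! = 1/1261260; Racah Σ t=5..5: t=5:−1/172800 = -1/172800; ⇒ 3j(4 6 4; -3 -1 4)² = 7/2145, sgn -1
B: Δ = 6!·2!·6!/15! = 1/1261260; Racah Σ t=1..3: t=1:−1/172800 t=2:+1/5760 t=3:−1/3456 = -7/57600; ⇒ 3j(4 6 4; 1 1 -2)² = 21/2860, sgn -1
I_A²/I_B² = (7/2145)/(21/2860) = 4/9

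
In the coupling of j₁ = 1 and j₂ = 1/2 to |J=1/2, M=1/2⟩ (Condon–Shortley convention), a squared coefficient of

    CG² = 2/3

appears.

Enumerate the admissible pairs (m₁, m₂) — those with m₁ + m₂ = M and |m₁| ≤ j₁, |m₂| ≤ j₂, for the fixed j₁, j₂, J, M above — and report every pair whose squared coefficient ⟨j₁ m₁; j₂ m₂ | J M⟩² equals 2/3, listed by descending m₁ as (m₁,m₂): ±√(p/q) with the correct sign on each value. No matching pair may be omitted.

Admissible pairs with m₁+m₂ = M = 1/2: (0,1/2), (1,-1/2)
  (m₁,m₂)=(1,-1/2): CG² = 2/3, CG = +√(2/3)   ← matches the target
  (m₁,m₂)=(0,1/2): CG² = 1/3, CG = −√(1/3)
Pairs with CG² = 2/3: (1,-1/2): +√(2/3)

(1,-1/2): +√(2/3)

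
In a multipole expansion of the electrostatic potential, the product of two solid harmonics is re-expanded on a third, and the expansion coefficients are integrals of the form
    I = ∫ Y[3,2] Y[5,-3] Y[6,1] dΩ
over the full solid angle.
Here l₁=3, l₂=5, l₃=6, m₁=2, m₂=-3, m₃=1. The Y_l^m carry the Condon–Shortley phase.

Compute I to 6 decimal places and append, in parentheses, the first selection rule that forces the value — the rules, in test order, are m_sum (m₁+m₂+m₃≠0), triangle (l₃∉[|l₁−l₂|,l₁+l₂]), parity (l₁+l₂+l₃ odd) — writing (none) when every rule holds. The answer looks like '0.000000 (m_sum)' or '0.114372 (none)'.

m-sum 0 ✓  L=14 even ✓  2≤6≤8 ✓
Π(2lᵢ+1) = 7×11×13 = 1001
triangle coeff Δ(3,5,6) = 1/675675
Σ_t [0,2]: t=0:+1/8640 t=1:−1/2304 t=2:+1/8640 = -7/34560
(3j)²=7/429 [(3 5 6; 0 0 0)], sign=-1
Σ_t [0,1]: t=0:+1/17280 t=1:−1/120960 = 1/20160
(3j)²=64/3003 [(3 5 6; 2 -3 1)], sign=-1
⇒ 4πI² = 448/1287
I = (+1)√(448/1287/(4π)) = 0.16643505
No selection rule forces the value: the integral is nonzero (none).

0.166435 (none)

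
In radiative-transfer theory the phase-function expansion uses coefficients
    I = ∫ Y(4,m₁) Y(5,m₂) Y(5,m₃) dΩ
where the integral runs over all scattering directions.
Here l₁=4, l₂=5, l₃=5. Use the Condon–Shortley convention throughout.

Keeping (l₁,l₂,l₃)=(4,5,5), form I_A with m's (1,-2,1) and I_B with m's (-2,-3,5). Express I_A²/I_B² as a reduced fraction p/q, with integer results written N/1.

l's match ⇒ only the (l;m) 3-j factors differ between A and B.
A: triangle coeff Δ(4,5,5) = 1/3153150; Σ_t [0,3]: t=0:+1/5184 t=1:−1/1152 t=2:+1/2880 t=3:−1/103680 = -7/20736; (3j)²=35/2574 [(4 5 5; 1 -2 1)], sign=-1
B: triangle coeff Δ(4,5,5) = 1/3153150; Σ_t [2,2]: t=2:+1/69120 = 1/69120; (3j)²=4/143 [(4 5 5; -2 -3 5)], sign=+1
I_A²/I_B² = (35/2574)/(4/143) = 35/72

35/72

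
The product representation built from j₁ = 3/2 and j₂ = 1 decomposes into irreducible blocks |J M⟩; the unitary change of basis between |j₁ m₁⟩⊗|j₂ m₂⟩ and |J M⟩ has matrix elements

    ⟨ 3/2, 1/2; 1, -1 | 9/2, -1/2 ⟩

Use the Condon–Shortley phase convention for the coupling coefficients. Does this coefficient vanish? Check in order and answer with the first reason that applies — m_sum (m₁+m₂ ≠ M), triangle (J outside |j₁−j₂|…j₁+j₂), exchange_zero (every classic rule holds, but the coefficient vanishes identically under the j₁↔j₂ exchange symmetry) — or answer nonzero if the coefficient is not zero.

m-sum: m₁+m₂ = 1/2+(-1) = -1/2, M = -1/2  ✓
triangle: need |j₁−j₂| ≤ J ≤ j₁+j₂, i.e. J ∈ [1/2, 5/2]; J = 9/2 is outside ✗ ⇒ coefficient is 0

triangle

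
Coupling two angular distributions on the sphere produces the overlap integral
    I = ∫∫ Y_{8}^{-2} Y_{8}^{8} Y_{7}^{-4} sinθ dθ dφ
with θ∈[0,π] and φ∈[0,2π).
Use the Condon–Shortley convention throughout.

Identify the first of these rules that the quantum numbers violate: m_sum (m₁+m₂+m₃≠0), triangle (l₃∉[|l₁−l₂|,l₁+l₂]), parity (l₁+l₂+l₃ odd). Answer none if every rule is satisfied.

Σmᵢ = 2  ✗
l₃∈[|l₁−l₂|,l₁+l₂]=[0,16], have l₃=7
Σlᵢ = 23 ⇒ odd

m_sum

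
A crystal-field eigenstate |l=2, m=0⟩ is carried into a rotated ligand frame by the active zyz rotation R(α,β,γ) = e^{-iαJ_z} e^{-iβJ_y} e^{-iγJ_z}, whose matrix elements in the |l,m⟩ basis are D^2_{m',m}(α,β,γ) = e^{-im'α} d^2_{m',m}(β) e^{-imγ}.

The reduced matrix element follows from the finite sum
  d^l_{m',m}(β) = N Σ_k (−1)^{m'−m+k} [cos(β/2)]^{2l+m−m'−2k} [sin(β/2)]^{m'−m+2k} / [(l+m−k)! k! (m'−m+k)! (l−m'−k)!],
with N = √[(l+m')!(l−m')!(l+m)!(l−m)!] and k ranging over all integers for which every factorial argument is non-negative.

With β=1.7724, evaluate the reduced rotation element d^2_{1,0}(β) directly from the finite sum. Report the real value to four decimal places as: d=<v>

d=0.2403

d^2_{1,0}(β=1.7724) via the finite sum:
c=cos(1.772400/2)=0.632360, s=sin(1.772400/2)=0.774674; N=√[6·1·2·2]=4.898979
k∈{0,1} keeps every argument non-negative
  k=0: (−1)^1·4.8990/(2)·0.6324^3·0.7747^1 = -0.479831
  k=1: (−1)^2·4.8990/(2)·0.6324^1·0.7747^3 = +0.720108
d^2_{1,0}(1.7724) = -0.479831 +0.720108 = +0.240277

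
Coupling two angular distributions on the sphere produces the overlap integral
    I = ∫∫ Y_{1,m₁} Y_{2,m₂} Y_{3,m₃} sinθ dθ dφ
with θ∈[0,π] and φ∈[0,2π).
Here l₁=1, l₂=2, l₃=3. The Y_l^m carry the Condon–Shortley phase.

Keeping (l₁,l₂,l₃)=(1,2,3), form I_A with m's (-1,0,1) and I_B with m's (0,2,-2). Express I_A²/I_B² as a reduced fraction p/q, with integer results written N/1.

6/5

Same 1,2,3: normalisation and zero-m 3j drop out of the ratio.
A: Δ: 0! 2! 4! / 7! → 1/105; sum: t=0:+1/8 = 1/8; 3j²(1 2 3; -1 0 1) = Δ·Π!·Σ² = 2/35  (sign +1)
B: Δ: 0! 2! 4! / 7! → 1/105; sum: t=0:+1/24 = 1/24; 3j²(1 2 3; 0 2 -2) = Δ·Π!·Σ² = 1/21  (sign -1)
I_A²/I_B² = (2/35)/(1/21) = 6/5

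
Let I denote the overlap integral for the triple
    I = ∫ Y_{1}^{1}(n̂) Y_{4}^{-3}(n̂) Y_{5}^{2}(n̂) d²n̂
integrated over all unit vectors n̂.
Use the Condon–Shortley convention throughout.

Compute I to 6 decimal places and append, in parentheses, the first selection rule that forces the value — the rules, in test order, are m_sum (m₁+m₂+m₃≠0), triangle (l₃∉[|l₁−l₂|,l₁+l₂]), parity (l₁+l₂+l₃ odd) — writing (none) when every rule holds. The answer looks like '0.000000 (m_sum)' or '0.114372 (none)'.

0.085055 (none)

m-sum 0 ✓  L=10 even ✓  3≤5≤5 ✓
Π(2lᵢ+1) = 3×9×11 = 297
triangle coeff Δ(1,4,5) = 1/495
Σ_t [0,0]: t=0:+1/576 = 1/576
(3j)²=5/99 [(1 4 5; 0 0 0)], sign=-1
Σ_t [0,0]: t=0:+1/10080 = 1/10080
(3j)²=1/165 [(1 4 5; 1 -3 2)], sign=-1
⇒ 4πI² = 1/11
I = (+1)√(1/11/(4π)) = 0.08505478
No selection rule forces the value: the integral is nonzero (none).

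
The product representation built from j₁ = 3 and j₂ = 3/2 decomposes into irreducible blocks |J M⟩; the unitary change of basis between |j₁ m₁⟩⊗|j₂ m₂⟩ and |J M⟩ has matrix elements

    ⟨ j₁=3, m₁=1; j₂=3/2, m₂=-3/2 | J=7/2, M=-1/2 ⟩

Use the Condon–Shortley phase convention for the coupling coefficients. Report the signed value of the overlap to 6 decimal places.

+√(8/21) = +0.617213

triangle: 1!*5!*2!/9! = 240/362880
(j±m)!: 4!*2!*0!*3!*3!*4! = 41472
prefactor² = (2J+1)*Δ*N² = 1536/7
  k=0: +1/(0!*1!*2!*0!*3!*2!) = 1/24
Σ = 1/24  ⇒  CG² = 1536/7*(1/24)² = 8/21
CG = +√(8/21) = +0.617213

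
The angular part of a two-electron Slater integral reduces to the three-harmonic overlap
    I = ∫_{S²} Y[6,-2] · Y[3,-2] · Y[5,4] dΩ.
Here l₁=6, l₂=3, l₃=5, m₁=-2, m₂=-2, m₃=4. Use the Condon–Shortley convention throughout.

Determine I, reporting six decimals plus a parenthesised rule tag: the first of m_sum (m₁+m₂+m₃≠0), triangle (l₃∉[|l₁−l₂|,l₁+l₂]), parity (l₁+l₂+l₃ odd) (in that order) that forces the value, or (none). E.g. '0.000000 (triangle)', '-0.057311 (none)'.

Checks pass: Σm=0; 14 even; l₃=5∈[3,9].
(2·6+1)(2·3+1)(2·5+1) = 1001
Δ: 4! 8! 2! / 15! → 1/675675
sum: t=1:−1/8640 t=2:+1/2304 t=3:−1/8640 = 7/34560
3j²(6 3 5; 0 0 0) = Δ·Π!·Σ² = 7/429  (sign -1)
sum: t=0:+1/967680 t=1:−1/60480 = -1/64512
3j²(6 3 5; -2 -2 4) = Δ·Π!·Σ² = 15/1001  (sign +1)
combine: 4πI² = 1001·7/429·15/1001 = 35/143
take √, sign -1: I = -0.13956004
No selection rule forces the value: the integral is nonzero (none).

-0.139560 (none)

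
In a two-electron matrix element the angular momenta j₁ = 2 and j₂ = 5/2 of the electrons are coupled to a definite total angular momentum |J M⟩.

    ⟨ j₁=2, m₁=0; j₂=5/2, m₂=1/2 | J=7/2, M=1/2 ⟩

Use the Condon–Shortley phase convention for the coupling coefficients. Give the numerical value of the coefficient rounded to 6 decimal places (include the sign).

j₁+j₂−J=1  J+j₁−j₂=3  J−j₁+j₂=4  j₁+j₂+J+1=9
(j₁±m₁, j₂±m₂, J±M) = (2,2,3,2,4,3)
P² = 768/35
sum k=0..1:
  [0] +1/12 = 1/12
  [1] −1/8 = -1/8
S = -1/24
C² = P²·S² = 4/105 ; C = -0.195180

−√(4/105) ≈ -0.195180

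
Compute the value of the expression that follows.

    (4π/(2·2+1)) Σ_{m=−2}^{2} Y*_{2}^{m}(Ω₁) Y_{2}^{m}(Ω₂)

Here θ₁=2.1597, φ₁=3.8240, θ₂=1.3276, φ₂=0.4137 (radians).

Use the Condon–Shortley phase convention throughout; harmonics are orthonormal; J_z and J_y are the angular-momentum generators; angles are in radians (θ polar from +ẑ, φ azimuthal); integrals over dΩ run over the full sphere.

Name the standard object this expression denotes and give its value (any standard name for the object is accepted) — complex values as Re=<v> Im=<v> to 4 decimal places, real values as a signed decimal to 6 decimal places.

Legendre polynomial (addition theorem), +0.747271

This sum is the spherical-harmonic addition theorem: it equals the Legendre polynomial P_l(cos γ) of the angle γ between the two directions.
Expand P_2 via completeness: Σ_{m} conj(Y_{2,m}) at Ω₁ times Y_{2,m} at Ω₂ —
  m=-2: Y*=0.05463 + 0.26145j  Y=0.24627 - 0.26788j  product 0.08349 + 0.04975j
  m=-1: Y*=0.27692 + 0.22504j  Y=0.16533 - 0.07259j  product 0.06212 + 0.01710j
  m=+0: Y*=-0.02347 + 0.00000j  Y=-0.26053 + 0.00000j  product 0.00612 + 0.00000j
  m=+1: Y*=-0.27692 + 0.22504j  Y=-0.16533 - 0.07259j  product 0.06212 - 0.01710j
  m=+2: Y*=0.05463 - 0.26145j  Y=0.24627 + 0.26788j  product 0.08349 - 0.04975j
Total Σ_m = 0.29733 + 0.00000j. Multiply by 2.513274: 0.74727 + 0.00000j. P_2(cos γ) = 0.747271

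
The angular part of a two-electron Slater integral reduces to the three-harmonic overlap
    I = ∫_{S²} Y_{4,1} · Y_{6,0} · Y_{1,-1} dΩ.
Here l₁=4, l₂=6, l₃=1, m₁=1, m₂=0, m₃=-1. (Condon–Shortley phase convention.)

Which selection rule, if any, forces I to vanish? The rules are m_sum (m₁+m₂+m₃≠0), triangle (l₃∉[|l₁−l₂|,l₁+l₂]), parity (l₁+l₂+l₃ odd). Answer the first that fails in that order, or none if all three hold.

triangle

Σmᵢ = 0  ✓
l₃∈[|l₁−l₂|,l₁+l₂]=[2,10] required, l₃=1 fails  ✗
Σlᵢ = 11 ⇒ odd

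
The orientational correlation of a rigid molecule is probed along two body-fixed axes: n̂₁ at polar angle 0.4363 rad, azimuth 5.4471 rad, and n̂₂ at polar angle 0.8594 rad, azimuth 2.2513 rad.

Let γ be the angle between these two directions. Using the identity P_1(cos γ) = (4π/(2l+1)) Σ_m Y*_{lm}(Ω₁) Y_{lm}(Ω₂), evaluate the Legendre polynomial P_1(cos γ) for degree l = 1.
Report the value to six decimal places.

Summing Y*_{l m}(θ₁,φ₁)·Y_{l m}(θ₂,φ₂) over m ∈ [−1, 1]; prefactor 4π/(2·1+1) = 4.188790:
  m=-1: Y*=0.09788 - 0.10834j  Y=-0.16465 - 0.20340j  product -0.03815 - 0.00207j
  m=+0: Y*=0.44283 + 0.00000j  Y=0.31900 + 0.00000j  product 0.14127 + 0.00000j
  m=+1: Y*=-0.09788 - 0.10834j  Y=0.16465 - 0.20340j  product -0.03815 + 0.00207j
Accumulated sum 0.06496 + 0.00000j; after 4π/(2l+1) scaling, 0.27211 + 0.00000j ⇒ P_1 = 0.272110

0.272110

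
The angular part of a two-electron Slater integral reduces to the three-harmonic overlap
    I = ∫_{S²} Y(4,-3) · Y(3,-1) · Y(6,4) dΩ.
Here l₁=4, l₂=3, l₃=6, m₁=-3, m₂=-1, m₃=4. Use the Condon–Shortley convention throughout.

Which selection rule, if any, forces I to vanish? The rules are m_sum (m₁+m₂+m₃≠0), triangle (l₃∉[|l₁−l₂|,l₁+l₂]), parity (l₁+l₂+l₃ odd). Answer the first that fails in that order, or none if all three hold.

parity

azimuthal sum: -3 − 1 + 4 = 0  ✓
1 ≤ 6 ≤ 7 (triangle on l)  ✓
L = 4 + 3 + 6 = 13 (odd)  ✗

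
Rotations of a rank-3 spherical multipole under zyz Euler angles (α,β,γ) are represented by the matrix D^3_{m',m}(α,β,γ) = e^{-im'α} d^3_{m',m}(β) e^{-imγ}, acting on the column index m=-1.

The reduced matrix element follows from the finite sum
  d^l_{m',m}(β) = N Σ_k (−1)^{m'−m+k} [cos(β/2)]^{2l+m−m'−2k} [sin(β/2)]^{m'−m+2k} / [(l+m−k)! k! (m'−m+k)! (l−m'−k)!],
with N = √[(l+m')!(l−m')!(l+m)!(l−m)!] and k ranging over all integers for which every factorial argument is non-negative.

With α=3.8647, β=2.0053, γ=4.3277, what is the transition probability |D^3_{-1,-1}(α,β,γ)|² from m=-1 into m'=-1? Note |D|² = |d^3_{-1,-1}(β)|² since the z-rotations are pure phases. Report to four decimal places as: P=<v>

First d^3_{-1,-1}(β=2.0053), then the phase factors e^{-i(-1)α} and e^{-i(-1)γ}:
c=cos(2.005300/2)=0.538071, s=sin(2.005300/2)=0.842900; N=√[2·24·2·24]=48.000000
k: max(0,(-1)−(-1))=0 … min(3+(-1),3−(-1))=2
  k=0: (−1)^0·48.0000/(48)·0.5381^6·0.8429^0 = +0.024268
  k=1: (−1)^1·48.0000/(6)·0.5381^4·0.8429^2 = -0.476430
  k=2: (−1)^2·48.0000/(8)·0.5381^2·0.8429^4 = +0.876867
d^3_{-1,-1}(2.0053) = +0.024268 -0.476430 +0.876867 = +0.424705
|D^3_{-1,-1}|² = |d^3_{-1,-1}(β)|² = (+0.424705)² = 0.180374 (the z-rotation phases have unit modulus)

P=0.1804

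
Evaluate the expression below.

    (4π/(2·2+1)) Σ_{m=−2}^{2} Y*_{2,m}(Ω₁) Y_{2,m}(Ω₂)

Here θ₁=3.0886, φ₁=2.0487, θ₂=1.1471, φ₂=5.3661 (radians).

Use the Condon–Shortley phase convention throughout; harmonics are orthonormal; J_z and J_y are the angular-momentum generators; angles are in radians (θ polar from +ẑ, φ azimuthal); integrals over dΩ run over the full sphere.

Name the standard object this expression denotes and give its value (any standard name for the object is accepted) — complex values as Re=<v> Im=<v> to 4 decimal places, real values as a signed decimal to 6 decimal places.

This sum is the spherical-harmonic addition theorem: it equals the Legendre polynomial P_l(cos γ) of the angle γ between the two directions.
Addition theorem: P_2(cos γ) = (4π/5) Σ_m Y*_{lm}(Ω₁) Y_{lm}(Ω₂), m = −2…2:
  term(m=-2) = 0.00033 - 0.00012j   from Y*(Ω₁)=-0.00063 - 0.00089j, Y(Ω₂)=-0.08356 + 0.30991j
  term(m=-1) = 0.01165 - 0.00207j   from Y*(Ω₁)=0.01879 - 0.03628j, Y(Ω₂)=0.17608 + 0.22984j
  term(m=+0) = -0.09765 + 0.00000j   from Y*(Ω₁)=0.62813 + 0.00000j, Y(Ω₂)=-0.15546 + 0.00000j
  term(m=+1) = 0.01165 + 0.00207j   from Y*(Ω₁)=-0.01879 - 0.03628j, Y(Ω₂)=-0.17608 + 0.22984j
  term(m=+2) = 0.00033 + 0.00012j   from Y*(Ω₁)=-0.00063 + 0.00089j, Y(Ω₂)=-0.08356 - 0.30991j
Accumulated sum -0.07370 + 0.00000j; after 4π/(2l+1) scaling, -0.18522 + 0.00000j ⇒ P_2 = -0.185223

Legendre polynomial (addition theorem), -0.185223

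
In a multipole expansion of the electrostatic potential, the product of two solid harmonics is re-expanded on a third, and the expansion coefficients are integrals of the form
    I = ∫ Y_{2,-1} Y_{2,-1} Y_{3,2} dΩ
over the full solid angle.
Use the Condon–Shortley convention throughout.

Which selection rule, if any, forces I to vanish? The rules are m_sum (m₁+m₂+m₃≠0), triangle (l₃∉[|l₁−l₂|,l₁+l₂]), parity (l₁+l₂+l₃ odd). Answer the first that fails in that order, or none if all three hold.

parity

azimuthal sum: -1 − 1 + 2 = 0  ✓
0 ≤ 3 ≤ 4 (triangle on l)  ✓
L = 2 + 2 + 3 = 7 (odd)  ✗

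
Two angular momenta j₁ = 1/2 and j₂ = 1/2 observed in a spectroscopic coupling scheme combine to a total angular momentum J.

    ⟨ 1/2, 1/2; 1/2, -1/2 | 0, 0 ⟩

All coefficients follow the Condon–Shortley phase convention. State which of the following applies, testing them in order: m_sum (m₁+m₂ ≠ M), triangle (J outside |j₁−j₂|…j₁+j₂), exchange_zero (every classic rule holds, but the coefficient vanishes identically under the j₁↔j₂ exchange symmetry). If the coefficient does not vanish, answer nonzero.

nonzero

m-sum: m₁+m₂ = 1/2+(-1/2) = 0, M = 0  ✓
triangle: |j₁−j₂| = 0 ≤ J = 0 ≤ j₁+j₂ = 1  ✓
exchange: j₁≠j₂ or m₁≠m₂ — the exchange symmetry imposes no constraint here
value check: CG = +√(1/2) = +0.707107 ≠ 0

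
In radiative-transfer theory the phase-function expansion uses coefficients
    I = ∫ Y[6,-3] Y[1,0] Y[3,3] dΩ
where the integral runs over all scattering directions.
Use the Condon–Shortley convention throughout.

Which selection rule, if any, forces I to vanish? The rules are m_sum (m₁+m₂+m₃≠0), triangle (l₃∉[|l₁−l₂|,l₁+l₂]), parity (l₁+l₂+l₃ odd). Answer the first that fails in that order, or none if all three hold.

triangle

Σmᵢ = 0  ✓
l₃∈[|l₁−l₂|,l₁+l₂]=[5,7] required, l₃=3 fails  ✗
Σlᵢ = 10 ⇒ even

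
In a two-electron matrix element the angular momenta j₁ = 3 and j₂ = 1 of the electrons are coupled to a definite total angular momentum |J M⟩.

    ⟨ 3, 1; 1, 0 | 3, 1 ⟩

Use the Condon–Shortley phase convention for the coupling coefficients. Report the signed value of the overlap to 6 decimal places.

+√(1/12) = +0.288675

√[7·1!5!1!/8! · 4!2!1!1!4!2!] = √(48)
  +(−1)^0/∏(0,1,2,1,3,0)! = 1/12  (running 1/12)
  +(−1)^1/∏(1,0,1,0,4,1)! = -1/24  (running 1/24)
⟨..|..⟩ = √(48)·(1/24) = +0.288675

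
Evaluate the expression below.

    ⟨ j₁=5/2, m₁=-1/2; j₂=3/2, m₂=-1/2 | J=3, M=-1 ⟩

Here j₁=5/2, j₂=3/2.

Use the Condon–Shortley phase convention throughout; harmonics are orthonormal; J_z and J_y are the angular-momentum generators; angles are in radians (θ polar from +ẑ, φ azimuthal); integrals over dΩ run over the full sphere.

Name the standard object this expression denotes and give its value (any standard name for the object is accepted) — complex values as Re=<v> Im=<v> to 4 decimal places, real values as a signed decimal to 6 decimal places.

This is a Clebsch–Gordan (vector-coupling) coefficient.
triangle: 1!*4!*2!/8! = 48/40320
(j±m)!: 2!*3!*1!*2!*2!*4! = 1152
prefactor² = (2J+1)*Δ*N² = 48/5
  k=0: +1/(0!*1!*3!*1!*1!*1!) = 1/6
  k=1: −1/(1!*0!*2!*0!*2!*2!) = -1/8
Σ = 1/24  ⇒  CG² = 48/5*(1/24)² = 1/60
CG = +√(1/60) = +0.129099

Clebsch–Gordan coefficient, +√(1/60) ≈ +0.129099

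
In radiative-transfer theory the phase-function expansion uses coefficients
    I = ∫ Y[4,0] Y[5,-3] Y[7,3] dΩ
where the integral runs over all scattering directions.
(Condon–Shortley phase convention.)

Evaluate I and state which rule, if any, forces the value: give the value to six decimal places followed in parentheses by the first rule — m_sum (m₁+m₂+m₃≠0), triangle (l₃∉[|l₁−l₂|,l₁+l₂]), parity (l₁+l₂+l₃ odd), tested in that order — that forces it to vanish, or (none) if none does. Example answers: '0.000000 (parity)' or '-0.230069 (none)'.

0.062592 (none)

m-sum 0 ✓  L=16 even ✓  1≤7≤9 ✓
Π(2lᵢ+1) = 9×11×15 = 1485
triangle coeff Δ(4,5,7) = 1/6126120
Σ_t [0,2]: t=0:+1/69120 t=1:−1/20736 t=2:+1/69120 = -1/51840
(3j)²=280/21879 [(4 5 7; 0 0 0)], sign=+1
Σ_t [0,2]: t=0:+1/138240 t=1:−1/181440 t=2:+1/3870720 = 23/11612160
(3j)²=529/204204 [(4 5 7; 0 -3 3)], sign=+1
⇒ 4πI² = 26450/537251
I = (+1)√(26450/537251/(4π)) = 0.06259207
No selection rule forces the value: the integral is nonzero (none).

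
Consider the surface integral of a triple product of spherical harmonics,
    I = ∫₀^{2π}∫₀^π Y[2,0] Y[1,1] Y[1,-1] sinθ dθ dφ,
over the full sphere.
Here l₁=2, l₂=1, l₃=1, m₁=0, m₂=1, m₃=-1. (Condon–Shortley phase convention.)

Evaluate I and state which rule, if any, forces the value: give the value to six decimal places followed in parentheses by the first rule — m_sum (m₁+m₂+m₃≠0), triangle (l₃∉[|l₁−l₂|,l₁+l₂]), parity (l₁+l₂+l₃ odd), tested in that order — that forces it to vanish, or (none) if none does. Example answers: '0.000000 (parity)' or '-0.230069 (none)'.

0.126157 (none)

Rules hold: Σm=0, L=4 even, 1≤1≤3.
N = 5·3·3 = 45
Δ = 2!·2!·0!/5! = 1/30
Racah Σ t=1..1: t=1:−1/1 = -1/1
⇒ 3j(2 1 1; 0 0 0)² = 2/15, sgn +1
Racah Σ t=2..2: t=2:+1/4 = 1/4
⇒ 3j(2 1 1; 0 1 -1)² = 1/30, sgn +1
4πI² = N·(3j₀)²·(3jₘ)² = 1/5
I = +1·√(0.2/4π) = 0.12615663
No selection rule forces the value: the integral is nonzero (none).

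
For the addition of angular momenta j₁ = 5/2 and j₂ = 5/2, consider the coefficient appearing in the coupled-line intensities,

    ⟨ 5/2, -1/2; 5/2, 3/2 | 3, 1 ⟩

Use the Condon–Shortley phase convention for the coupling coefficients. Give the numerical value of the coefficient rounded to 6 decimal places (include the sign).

+√(1/30) = +0.182574

j₁+j₂−J=2  J+j₁−j₂=3  J−j₁+j₂=3  j₁+j₂+J+1=9
(j₁±m₁, j₂±m₂, J±M) = (2,3,4,1,4,2)
P² = 96/5
sum k=1..2:
  [1] −1/12 = -1/12
  [2] +1/8 = 1/8
S = 1/24
C² = P²·S² = 1/30 ; C = +0.182574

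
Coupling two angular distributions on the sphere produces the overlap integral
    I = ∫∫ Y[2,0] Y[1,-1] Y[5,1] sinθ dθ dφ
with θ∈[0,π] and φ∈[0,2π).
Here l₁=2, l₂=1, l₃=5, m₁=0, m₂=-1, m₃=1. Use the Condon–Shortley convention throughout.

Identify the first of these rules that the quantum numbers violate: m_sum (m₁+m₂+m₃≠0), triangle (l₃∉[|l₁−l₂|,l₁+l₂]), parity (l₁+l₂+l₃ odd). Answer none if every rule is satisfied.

triangle

azimuthal sum: 0 − 1 + 1 = 0  ✓
l₃ must lie in [1,3]; have l₃=5  ✗
L = 2 + 1 + 5 = 8 (even)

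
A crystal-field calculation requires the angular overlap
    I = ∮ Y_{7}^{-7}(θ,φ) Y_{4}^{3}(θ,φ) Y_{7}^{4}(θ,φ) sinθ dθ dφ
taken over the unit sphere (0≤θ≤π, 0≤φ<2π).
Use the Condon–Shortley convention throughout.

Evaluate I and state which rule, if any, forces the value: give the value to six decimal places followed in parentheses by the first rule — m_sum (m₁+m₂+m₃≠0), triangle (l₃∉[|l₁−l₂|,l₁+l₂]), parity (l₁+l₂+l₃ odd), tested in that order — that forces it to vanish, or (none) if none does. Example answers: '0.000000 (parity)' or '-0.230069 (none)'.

0.102369 (none)

Rules hold: Σm=0, L=18 even, 3≤7≤11.
N = 15·9·15 = 2025
Δ = 4!·10!·4!/19! = 1/58198140
Racah Σ t=0..4: t=0:+1/17418240 t=1:−1/622080 t=2:+1/230400 t=3:−1/622080 t=4:+1/17418240 = 1/806400
⇒ 3j(7 4 7; 0 0 0)² = 2268/230945, sgn -1
Racah Σ t=4..4: t=4:+1/522547200 = 1/522547200
⇒ 3j(7 4 7; -7 3 4)² = 77/11628, sgn -1
4πI² = N·(3j₀)²·(3jₘ)² = 178605/1356277
I = +1·√(0.131688/4π) = 0.10236881
No selection rule forces the value: the integral is nonzero (none).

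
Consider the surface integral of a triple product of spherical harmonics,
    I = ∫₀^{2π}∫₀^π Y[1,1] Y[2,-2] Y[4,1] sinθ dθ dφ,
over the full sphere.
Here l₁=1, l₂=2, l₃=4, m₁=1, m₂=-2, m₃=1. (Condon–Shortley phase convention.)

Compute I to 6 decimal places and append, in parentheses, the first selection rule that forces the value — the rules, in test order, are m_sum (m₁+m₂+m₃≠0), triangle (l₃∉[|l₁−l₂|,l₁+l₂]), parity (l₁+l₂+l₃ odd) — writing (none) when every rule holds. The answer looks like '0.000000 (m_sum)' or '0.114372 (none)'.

0.000000 (triangle)

l₃=4 ∉ [1,3] — triangle fails ⇒ I = 0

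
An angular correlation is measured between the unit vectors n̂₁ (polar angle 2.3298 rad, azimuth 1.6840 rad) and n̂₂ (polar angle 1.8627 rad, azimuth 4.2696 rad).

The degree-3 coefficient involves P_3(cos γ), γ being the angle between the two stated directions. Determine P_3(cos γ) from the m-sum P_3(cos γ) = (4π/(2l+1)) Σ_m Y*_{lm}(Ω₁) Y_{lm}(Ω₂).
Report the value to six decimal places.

0.437453

Summing Y*_{l m}(θ₁,φ₁)·Y_{l m}(θ₂,φ₂) over m ∈ [−3, 3]; prefactor 4π/(2·3+1) = 1.795196:
  [-3]  conj(Y_{3,-3})(Ω₁) = (0.053079, -0.150238) ; Y_{3,-3}(Ω₂) = (0.355767, -0.087979) ; Δ = (0.005666, -0.058119)
  [-2]  conj(Y_{3,-2})(Ω₁) = (0.360772, 0.083106) ; Y_{3,-2}(Ω₂) = (0.170707, 0.208860) ; Δ = (0.044229, 0.089537)
  [-1]  conj(Y_{3,-1})(Ω₁) = (-0.036236, 0.318729) ; Y_{3,-1}(Ω₂) = (0.077701, -0.163860) ; Δ = (0.049411, 0.030703)
  [+0]  conj(Y_{3,0})(Ω₁) = (0.162287, -0.000000) ; Y_{3,0}(Ω₂) = (0.277705, 0.000000) ; Δ = (0.045068, 0.000000)
  [+1]  conj(Y_{3,1})(Ω₁) = (0.036236, 0.318729) ; Y_{3,1}(Ω₂) = (-0.077701, -0.163860) ; Δ = (0.049411, -0.030703)
  [+2]  conj(Y_{3,2})(Ω₁) = (0.360772, -0.083106) ; Y_{3,2}(Ω₂) = (0.170707, -0.208860) ; Δ = (0.044229, -0.089537)
  [+3]  conj(Y_{3,3})(Ω₁) = (-0.053079, -0.150238) ; Y_{3,3}(Ω₂) = (-0.355767, -0.087979) ; Δ = (0.005666, 0.058119)
Total Σ_m = (0.243680, 0.000000). Multiply by 1.795196: (0.437453, 0.000000). P_3(cos γ) = 0.437453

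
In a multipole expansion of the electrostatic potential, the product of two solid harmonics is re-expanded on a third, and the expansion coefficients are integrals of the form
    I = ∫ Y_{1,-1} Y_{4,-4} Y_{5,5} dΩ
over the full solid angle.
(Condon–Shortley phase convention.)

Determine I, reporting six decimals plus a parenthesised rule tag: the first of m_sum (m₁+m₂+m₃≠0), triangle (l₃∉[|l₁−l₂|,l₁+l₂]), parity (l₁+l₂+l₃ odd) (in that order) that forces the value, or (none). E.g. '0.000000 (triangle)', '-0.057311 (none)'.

m-sum 0 ✓  L=10 even ✓  3≤5≤5 ✓
Π(2lᵢ+1) = 3×9×11 = 297
triangle coeff Δ(1,4,5) = 1/495
Σ_t [0,0]: t=0:+1/576 = 1/576
(3j)²=5/99 [(1 4 5; 0 0 0)], sign=-1
Σ_t [0,0]: t=0:+1/80640 = 1/80640
(3j)²=1/11 [(1 4 5; -1 -4 5)], sign=+1
⇒ 4πI² = 15/11
I = (-1)√(15/11/(4π)) = -0.32941575
No selection rule forces the value: the integral is nonzero (none).

-0.329416 (none)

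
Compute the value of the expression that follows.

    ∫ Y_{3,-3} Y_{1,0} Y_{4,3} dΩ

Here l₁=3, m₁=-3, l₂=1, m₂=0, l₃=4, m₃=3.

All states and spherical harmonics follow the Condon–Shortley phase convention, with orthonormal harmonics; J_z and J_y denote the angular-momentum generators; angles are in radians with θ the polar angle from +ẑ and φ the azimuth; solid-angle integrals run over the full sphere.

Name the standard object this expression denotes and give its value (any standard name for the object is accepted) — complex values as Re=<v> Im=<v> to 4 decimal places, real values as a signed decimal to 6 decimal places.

Gaunt coefficient, -0.162868

This is a Gaunt coefficient — the integral of a triple product of spherical harmonics over the sphere.
m-sum 0 ✓  L=8 even ✓  2≤4≤4 ✓
Π(2lᵢ+1) = 7×3×9 = 189
triangle coeff Δ(3,1,4) = 1/252
Σ_t [0,0]: t=0:+1/36 = 1/36
(3j)²=4/63 [(3 1 4; 0 0 0)], sign=+1
Σ_t [0,0]: t=0:+1/720 = 1/720
(3j)²=1/36 [(3 1 4; -3 0 3)], sign=-1
⇒ 4πI² = 1/3
I = (-1)√(1/3/(4π)) = -0.16286750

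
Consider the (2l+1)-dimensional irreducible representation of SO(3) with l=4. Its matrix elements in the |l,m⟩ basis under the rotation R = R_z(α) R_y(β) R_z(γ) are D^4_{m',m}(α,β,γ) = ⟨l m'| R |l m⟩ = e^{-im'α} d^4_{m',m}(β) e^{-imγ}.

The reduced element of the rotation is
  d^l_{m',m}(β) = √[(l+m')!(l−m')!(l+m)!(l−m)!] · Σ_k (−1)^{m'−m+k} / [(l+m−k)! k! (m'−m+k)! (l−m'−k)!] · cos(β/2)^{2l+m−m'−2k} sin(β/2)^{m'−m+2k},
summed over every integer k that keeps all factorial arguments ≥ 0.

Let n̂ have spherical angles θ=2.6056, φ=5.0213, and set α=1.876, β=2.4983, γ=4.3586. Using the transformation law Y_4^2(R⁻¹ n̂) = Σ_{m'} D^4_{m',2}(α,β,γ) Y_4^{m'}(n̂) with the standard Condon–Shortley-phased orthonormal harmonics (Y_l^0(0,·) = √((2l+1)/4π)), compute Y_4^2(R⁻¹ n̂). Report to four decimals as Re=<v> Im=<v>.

Re=-0.0042 Im=-0.0036

Need the full column D^4_{m',2} for m'=−4..4 at α=1.8760, β=2.4983, γ=4.3586.
cos(β/2)=0.316129, sin(β/2)=0.948716
d^4_{-4,2}: single k=6 term ⇒ +0.385590;  D = +0.134966-0.361198i
d^4_{-3,2}: k∈[5..6] ⇒ +0.272558 -0.818244 = -0.545685;  D = +0.544936+0.028577i
d^4_{-2,2}: k∈[4..6] ⇒ +0.121365 -0.874435 +0.656282 = -0.096788;  D = -0.024209-0.093711i
d^4_{-1,2}: k∈[3..5] ⇒ +0.038128 -0.515087 +0.927801 = +0.450842;  D = +0.382453-0.238722i
d^4_{0,2}: k∈[2..4] ⇒ +0.008523 -0.204688 +0.691302 = +0.495137;  D = -0.376273-0.321836i
d^4_{1,2}: k∈[1..3] ⇒ +0.001270 -0.057192 +0.343391 = +0.287469;  D = -0.112574+0.264510i
d^4_{2,2}: k∈[0..2] ⇒ +0.000100 -0.010781 +0.121365 = +0.110684;  D = +0.110162+0.010738i
d^4_{3,2}: k∈[0..1] ⇒ -0.001120 +0.030263 = +0.029143;  D = -0.006019-0.028515i
d^4_{4,2}: single k=0 term ⇒ +0.004754;  D = -0.004141+0.002334i
Y_4^{m'}(θ=2.6056,φ=5.0213) and Σ D·Y over m':
  (+0.1350-0.3612i)·(+0.0099-0.0284i)  (+0.5449+0.0286i)·(+0.1146+0.0861i)  (-0.0242-0.0937i)·(-0.2969+0.2110i)  (+0.3825-0.2387i)·(-0.1373-0.4303i)  (-0.3763-0.3218i)·(-0.0055+0.0000i)  (-0.1126+0.2645i)·(+0.1373-0.4303i)  (+0.1102+0.0107i)·(-0.2969-0.2110i)  (-0.0060-0.0285i)·(-0.1146+0.0861i)  (-0.0041+0.0023i)·(+0.0099+0.0284i)
Y_4^2(R⁻¹ n̂) = -0.004199-0.003562i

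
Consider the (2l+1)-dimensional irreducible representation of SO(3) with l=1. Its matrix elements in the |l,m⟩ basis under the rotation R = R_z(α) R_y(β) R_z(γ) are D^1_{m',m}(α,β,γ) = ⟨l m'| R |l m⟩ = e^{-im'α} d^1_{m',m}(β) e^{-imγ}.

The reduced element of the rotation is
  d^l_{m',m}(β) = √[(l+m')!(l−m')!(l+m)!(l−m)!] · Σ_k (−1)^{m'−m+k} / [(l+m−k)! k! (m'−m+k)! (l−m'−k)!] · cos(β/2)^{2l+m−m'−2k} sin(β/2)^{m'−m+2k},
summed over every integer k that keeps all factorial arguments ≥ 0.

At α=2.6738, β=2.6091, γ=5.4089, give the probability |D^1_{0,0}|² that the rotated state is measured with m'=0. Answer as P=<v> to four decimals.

P=0.7423

D^1_{0,0}(2.6738,2.6091,5.4089) = e^{-i·0·2.6738}·d^1_{0,0}(2.6091)·e^{-i·0·5.4089}. Compute d first:
Half-angle: c=0.263112, s=0.964765. N=√(1·1·1·1)=1.000000
Admissible k: 0..1 (factorial args all ≥0)
  k=0: (−1)^0·1.0000/(1)·0.2631^2·0.9648^0 = +0.069228
  k=1: (−1)^1·1.0000/(1)·0.2631^0·0.9648^2 = -0.930772
d^1_{0,0}(2.6091) = +0.069228 -0.930772 = -0.861544
|D^1_{0,0}|² = |d^1_{0,0}(β)|² = (-0.861544)² = 0.742259 (the z-rotation phases have unit modulus)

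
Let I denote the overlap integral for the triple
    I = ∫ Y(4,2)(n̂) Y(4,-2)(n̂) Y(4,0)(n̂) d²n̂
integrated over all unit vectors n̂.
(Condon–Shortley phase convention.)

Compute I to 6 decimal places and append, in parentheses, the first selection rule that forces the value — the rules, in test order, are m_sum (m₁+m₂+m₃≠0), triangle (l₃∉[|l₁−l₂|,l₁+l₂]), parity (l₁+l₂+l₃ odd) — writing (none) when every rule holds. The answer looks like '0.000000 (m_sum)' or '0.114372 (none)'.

m-sum 0 ✓  L=12 even ✓  0≤4≤8 ✓
Π(2lᵢ+1) = 9×9×9 = 729
triangle coeff Δ(4,4,4) = 1/450450
Σ_t [0,4]: t=0:+1/13824 t=1:−1/216 t=2:+1/64 t=3:−1/216 t=4:+1/13824 = 5/768
(3j)²=18/1001 [(4 4 4; 0 0 0)], sign=+1
Σ_t [0,2]: t=0:+1/384 t=1:−1/216 t=2:+1/2304 = -11/6912
(3j)²=11/1638 [(4 4 4; 2 -2 0)], sign=-1
⇒ 4πI² = 729/8281
I = (-1)√(729/8281/(4π)) = -0.08369845
No selection rule forces the value: the integral is nonzero (none).

-0.083698 (none)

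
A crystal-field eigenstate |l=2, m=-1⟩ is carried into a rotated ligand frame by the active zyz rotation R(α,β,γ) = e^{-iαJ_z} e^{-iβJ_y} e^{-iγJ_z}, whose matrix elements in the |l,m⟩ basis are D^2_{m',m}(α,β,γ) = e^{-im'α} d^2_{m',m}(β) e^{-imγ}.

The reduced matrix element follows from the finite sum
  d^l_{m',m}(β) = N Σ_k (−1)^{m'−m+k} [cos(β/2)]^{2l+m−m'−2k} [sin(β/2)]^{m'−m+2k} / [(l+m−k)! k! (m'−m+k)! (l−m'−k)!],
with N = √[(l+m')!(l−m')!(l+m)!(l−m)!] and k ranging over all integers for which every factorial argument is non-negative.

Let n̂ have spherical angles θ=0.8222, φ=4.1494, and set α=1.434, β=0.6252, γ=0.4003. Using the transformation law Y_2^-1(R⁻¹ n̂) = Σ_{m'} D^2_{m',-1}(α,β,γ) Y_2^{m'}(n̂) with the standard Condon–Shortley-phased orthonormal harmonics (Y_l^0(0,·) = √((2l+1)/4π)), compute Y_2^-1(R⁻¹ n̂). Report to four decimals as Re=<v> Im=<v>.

Need the full column D^2_{m',-1} for m'=−2..2 at α=1.4340, β=0.6252, γ=0.4003.
cos(β/2)=0.951537, sin(β/2)=0.307534
d^2_{-2,-1}: single k=1 term ⇒ +0.529907;  D = -0.525659-0.066964i
d^2_{-1,-1}: k∈[0..1] ⇒ +0.819791 -0.256896 = +0.562894;  D = -0.146614+0.543465i
d^2_{0,-1}: k∈[0..1] ⇒ -0.649001 +0.067792 = -0.581209;  D = -0.535261-0.226494i
d^2_{1,-1}: k∈[0..1] ⇒ +0.256896 -0.008945 = +0.247952;  D = +0.126863-0.213040i
d^2_{2,-1}: single k=0 term ⇒ -0.055352;  D = +0.043252+0.034541i
Y_2^{m'}(θ=0.8222,φ=4.1494) and Σ D·Y over m':
  (-0.5257-0.0670i)·(-0.0892-0.1872i)  (-0.1466+0.5435i)·(-0.2056+0.3258i)  (-0.5353-0.2265i)·(+0.1229+0.0000i)  (+0.1269-0.2130i)·(+0.2056+0.3258i)  (+0.0433+0.0345i)·(-0.0892+0.1872i)
Y_2^-1(R⁻¹ n̂) = -0.093162-0.080439i

Re=-0.0932 Im=-0.0804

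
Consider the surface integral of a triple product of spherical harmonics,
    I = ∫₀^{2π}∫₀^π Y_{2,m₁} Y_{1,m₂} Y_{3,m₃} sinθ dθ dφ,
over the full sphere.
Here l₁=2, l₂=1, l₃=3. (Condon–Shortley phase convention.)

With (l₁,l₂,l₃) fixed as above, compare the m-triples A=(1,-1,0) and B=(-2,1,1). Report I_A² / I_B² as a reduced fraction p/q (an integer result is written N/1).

3/1

Same 2,1,3: normalisation and zero-m 3j drop out of the ratio.
A: Δ: 0! 4! 2! / 7! → 1/105; sum: t=0:+1/12 = 1/12; 3j²(2 1 3; 1 -1 0) = Δ·Π!·Σ² = 1/35  (sign -1)
B: Δ: 0! 4! 2! / 7! → 1/105; sum: t=0:+1/48 = 1/48; 3j²(2 1 3; -2 1 1) = Δ·Π!·Σ² = 1/105  (sign +1)
I_A²/I_B² = (1/35)/(1/105) = 3/1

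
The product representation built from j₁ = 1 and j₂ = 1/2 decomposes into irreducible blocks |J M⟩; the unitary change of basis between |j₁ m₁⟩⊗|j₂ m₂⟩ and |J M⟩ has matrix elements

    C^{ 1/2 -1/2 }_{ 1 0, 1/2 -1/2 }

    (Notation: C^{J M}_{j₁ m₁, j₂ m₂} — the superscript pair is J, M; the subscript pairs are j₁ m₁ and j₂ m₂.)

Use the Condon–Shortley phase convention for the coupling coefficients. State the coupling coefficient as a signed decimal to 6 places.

√[2·1!1!0!/3! · 1!1!0!1!0!1!] = √(1/3)
  +(−1)^0/∏(0,1,1,0,0,0)! = 1  (running 1)
⟨..|..⟩ = √(1/3)·(1) = +0.577350

+√(1/3) = +0.577350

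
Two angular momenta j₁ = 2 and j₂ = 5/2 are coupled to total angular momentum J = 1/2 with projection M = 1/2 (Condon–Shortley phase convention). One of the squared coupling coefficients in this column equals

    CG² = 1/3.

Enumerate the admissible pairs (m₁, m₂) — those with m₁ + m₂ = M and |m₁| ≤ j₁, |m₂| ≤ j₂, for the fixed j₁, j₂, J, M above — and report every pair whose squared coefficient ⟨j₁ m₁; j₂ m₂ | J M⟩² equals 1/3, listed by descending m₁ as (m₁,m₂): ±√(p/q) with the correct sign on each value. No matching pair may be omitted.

(-2,5/2): +√(1/3)

Admissible pairs with m₁+m₂ = M = 1/2: (-2,5/2), (-1,3/2), (0,1/2), (1,-1/2), (2,-3/2)
  (m₁,m₂)=(2,-3/2): CG² = 1/15, CG = +√(1/15)
  (m₁,m₂)=(1,-1/2): CG² = 2/15, CG = −√(2/15)
  (m₁,m₂)=(0,1/2): CG² = 1/5, CG = +√(1/5)
  (m₁,m₂)=(-1,3/2): CG² = 4/15, CG = −√(4/15)
  (m₁,m₂)=(-2,5/2): CG² = 1/3, CG = +√(1/3)   ← matches the target
Pairs with CG² = 1/3: (-2,5/2): +√(1/3)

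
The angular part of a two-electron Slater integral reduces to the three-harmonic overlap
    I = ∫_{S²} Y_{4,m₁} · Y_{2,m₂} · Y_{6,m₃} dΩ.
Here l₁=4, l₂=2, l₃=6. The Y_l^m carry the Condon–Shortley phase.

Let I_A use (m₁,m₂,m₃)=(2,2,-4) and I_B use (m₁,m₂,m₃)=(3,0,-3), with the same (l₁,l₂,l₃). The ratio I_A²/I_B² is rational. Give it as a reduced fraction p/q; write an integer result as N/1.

l's match ⇒ only the (l;m) 3-j factors differ between A and B.
A: triangle coeff Δ(4,2,6) = 1/6435; Σ_t [0,0]: t=0:+1/34560 = 1/34560; (3j)²=14/429 [(4 2 6; 2 2 -4)], sign=+1
B: triangle coeff Δ(4,2,6) = 1/6435; Σ_t [0,0]: t=0:+1/20160 = 1/20160; (3j)²=12/715 [(4 2 6; 3 0 -3)], sign=-1
I_A²/I_B² = (14/429)/(12/715) = 35/18

35/18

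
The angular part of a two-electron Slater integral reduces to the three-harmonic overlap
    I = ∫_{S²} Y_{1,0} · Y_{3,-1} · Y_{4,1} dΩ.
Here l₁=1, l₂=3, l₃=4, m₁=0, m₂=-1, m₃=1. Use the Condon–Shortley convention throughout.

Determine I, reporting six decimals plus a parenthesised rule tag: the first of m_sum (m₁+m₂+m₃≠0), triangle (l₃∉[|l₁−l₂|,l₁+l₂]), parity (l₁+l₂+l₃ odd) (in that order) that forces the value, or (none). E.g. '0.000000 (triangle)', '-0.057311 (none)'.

-0.238414 (none)

Rules hold: Σm=0, L=8 even, 2≤4≤4.
N = 3·7·9 = 189
Δ = 0!·2!·6!/9! = 1/252
Racah Σ t=0..0: t=0:+1/36 = 1/36
⇒ 3j(1 3 4; 0 0 0)² = 4/63, sgn +1
Racah Σ t=0..0: t=0:+1/48 = 1/48
⇒ 3j(1 3 4; 0 -1 1)² = 5/84, sgn -1
4πI² = N·(3j₀)²·(3jₘ)² = 5/7
I = -1·√(0.714286/4π) = -0.23841361
No selection rule forces the value: the integral is nonzero (none).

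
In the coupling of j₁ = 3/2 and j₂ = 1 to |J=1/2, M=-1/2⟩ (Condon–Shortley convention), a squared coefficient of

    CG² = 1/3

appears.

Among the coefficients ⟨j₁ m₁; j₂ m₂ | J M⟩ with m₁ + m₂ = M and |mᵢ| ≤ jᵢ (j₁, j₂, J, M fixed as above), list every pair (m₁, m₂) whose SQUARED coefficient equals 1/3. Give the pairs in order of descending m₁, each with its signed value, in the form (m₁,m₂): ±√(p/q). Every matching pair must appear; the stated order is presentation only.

(-1/2,0): −√(1/3)

Admissible pairs with m₁+m₂ = M = -1/2: (-3/2,1), (-1/2,0), (1/2,-1)
  (m₁,m₂)=(1/2,-1): CG² = 1/6, CG = +√(1/6)
  (m₁,m₂)=(-1/2,0): CG² = 1/3, CG = −√(1/3)   ← matches the target
  (m₁,m₂)=(-3/2,1): CG² = 1/2, CG = +√(1/2)
Pairs with CG² = 1/3: (-1/2,0): −√(1/3)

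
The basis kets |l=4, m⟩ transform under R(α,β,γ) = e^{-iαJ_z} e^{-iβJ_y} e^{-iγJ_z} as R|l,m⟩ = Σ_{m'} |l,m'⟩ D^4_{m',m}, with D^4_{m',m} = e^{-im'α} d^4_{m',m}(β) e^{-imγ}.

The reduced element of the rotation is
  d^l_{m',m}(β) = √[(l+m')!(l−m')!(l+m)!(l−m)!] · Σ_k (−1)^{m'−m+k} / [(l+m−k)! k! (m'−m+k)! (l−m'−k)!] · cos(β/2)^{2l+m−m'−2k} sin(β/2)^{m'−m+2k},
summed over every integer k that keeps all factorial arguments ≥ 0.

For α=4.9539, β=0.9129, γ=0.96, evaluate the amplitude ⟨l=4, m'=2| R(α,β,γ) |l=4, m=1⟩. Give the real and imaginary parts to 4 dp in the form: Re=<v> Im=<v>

Re=-0.0013 Im=0.0103

Split into d^4_{2,1}(β=0.9129) × two z-phases.
With c≡cos(β/2)=0.897623 and s≡sin(β/2)=0.440764, N=[720·2·120·6]^{1/2}=1018.233765
Admissible k: 0..2 (factorial args all ≥0)
  k=0: (−1)^1·1018.2338/(240)·0.8976^7·0.4408^1 = -0.878011
  k=1: (−1)^2·1018.2338/(48)·0.8976^5·0.4408^3 = +1.058510
  k=2: (−1)^3·1018.2338/(72)·0.8976^3·0.4408^5 = -0.170149
d^4_{2,1}(0.9129) = -0.878011 +1.058510 -0.170149 = +0.010350
D = (-0.885595+0.464458i)·(+0.010350)·(+0.573520-0.819192i) = -0.001319+0.010266i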